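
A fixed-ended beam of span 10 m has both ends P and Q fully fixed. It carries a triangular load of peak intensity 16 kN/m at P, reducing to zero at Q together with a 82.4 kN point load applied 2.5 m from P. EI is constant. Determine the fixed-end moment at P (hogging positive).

M_P = 195.9 kN·m

Take the two fixed-end moments M_P, M_Q as redundants; the released structure is the simple span PQ.
End rotations of the released simple span under the applied load (×1/EI):
  at P: triangular load, peak 16: w₀L³/(45EI) = 355.6/EI
  at Q: triangular load, peak 16: 7w₀L³/(360EI) = 311.1/EI
  at P: point load 82.4 at a = 2.5: Pab(L + b)/(6LEI) = 450.6/EI
  at Q: point load 82.4 at a = 2.5: Pab(L + a)/(6LEI) = 321.9/EI
  θ_P0 = 806.2/EI,  θ_Q0 = 633/EI
Flexibility coefficients: a unit moment at one end gives L/(3EI) there and L/(6EI) at the far end, so f₁₁ = f₂₂ = 3.333/EI and f₁₂ = f₂₁ = 1.667/EI.
Compatibility — zero rotation at each built-in end:
  3.333 M_P + 1.667 M_Q = 806.2
  1.667 M_P + 3.333 M_Q = 633
Solving the pair gives M_P = 195.9 kN·m and M_Q = 91.96 kN·m (hogging).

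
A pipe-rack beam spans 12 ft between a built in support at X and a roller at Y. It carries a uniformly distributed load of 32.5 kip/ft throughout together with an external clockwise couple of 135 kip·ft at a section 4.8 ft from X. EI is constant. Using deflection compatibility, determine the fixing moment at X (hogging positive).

M_X = 590.4 kip·ft

Release the roller at Y. Primary structure: cantilever fixed at X.
Downward deflection at the released point Y due to the loads:
  UDL 32.5: wL⁴/(8EI) = 84240/EI
  clockwise couple 135 at a = 4.8: M₀a(2L − a)/(2EI) = 6221/EI
  δ_0 = 90461/EI
Tip deflection under a unit load at Y: L³/(3EI) = 576/EI.
Compatibility at Y: δ_0 − R_Y·δ_{YY} = 0, so R_Y = 90461/576 = 157.1 kip.
Moment equilibrium about X: M_X = Σ(load moments about X) − R_Y·L = 2475 − 157.1×12 = 590.4 kip·ft.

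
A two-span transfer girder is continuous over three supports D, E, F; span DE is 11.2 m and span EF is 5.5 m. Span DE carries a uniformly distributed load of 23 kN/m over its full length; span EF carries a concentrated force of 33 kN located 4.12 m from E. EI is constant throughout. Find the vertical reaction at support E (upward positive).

R_E = 204.6 kN

Insert a hinge at E; M_E is the redundant, and each span becomes simply supported.
Discontinuity in slope at E on the released structure — sum the simple-span end rotations:
  span DE: UDL 23: wL³/(24EI) = 1346/EI
  span EF: point load 33 at a = 4.12: Pab(L + b)/(6LEI) = 39.12/EI
  relative rotation θ_0 = (1346 + 39.12)/EI = 1386/EI
A unit hogging moment at E produces rotation L₁/(3EI) + L₂/(3EI) = 5.567/EI.
Slope continuity at E: θ_0 = M_E·5.567/EI, so M_E = 1386/5.567 = 248.9 kN·m (hogging).
Span DE, ΣM about D with M_E applied at E: R_E^{DE}·11.2 = 1443 + 248.9, so R_E^{DE} = 151 kN and R_D = 257.6 − 151 = 106.6 kN.
Span EF, ΣM about F: R_E^{EF}·5.5 = 45.54 + 248.9, so R_E^{EF} = 53.53 kN and R_F = 33 − 53.53 = -20.53 kN.
R_E = 151 + 53.53 = 204.6 kN.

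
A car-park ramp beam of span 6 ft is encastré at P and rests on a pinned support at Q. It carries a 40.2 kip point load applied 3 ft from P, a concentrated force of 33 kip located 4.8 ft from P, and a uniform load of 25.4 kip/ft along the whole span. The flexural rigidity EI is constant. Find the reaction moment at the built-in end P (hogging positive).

Release the roller at Q. Primary structure: cantilever fixed at P.
Downward deflection at the released point Q due to the loads:
  point load 40.2 at a = 3: Pa²(3L − a)/(6EI) = 904.5/EI
  point load 33 at a = 4.8: Pa²(3L − a)/(6EI) = 1673/EI
  UDL 25.4: wL⁴/(8EI) = 4115/EI
  δ_0 = 6692/EI
Flexibility coefficient — unit upward force at Q: δ_{QQ} = L³/(3EI) = 72/EI.
The prop prevents deflection at Q: R_Q = δ_0/δ_{QQ} = 6692/72 = 92.94 kip.
Moment equilibrium about P: M_P = Σ(load moments about P) − R_Q·L = 736.2 − 92.94×6 = 178.5 kip·ft.

M_P = 178.5 kip·ft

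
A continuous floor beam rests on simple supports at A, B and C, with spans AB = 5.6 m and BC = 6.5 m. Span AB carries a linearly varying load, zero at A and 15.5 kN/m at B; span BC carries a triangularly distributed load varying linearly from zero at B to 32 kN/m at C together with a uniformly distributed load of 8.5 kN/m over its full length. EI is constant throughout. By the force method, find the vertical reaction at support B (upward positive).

Take M_B as the redundant. Released structure: two simple spans AB and BC with a hinge at B.
End slopes at the hinge B, treating each span as simply supported:
  span AB: triangular load, peak 15.5: w₀L³/(45EI) = 60.49/EI
  span BC: triangular load, peak 32: 7w₀L³/(360EI) = 170.9/EI
  span BC: UDL 8.5: wL³/(24EI) = 97.26/EI
  relative rotation θ_0 = (60.49 + 268.1)/EI = 328.6/EI
A unit hogging moment at B produces rotation L₁/(3EI) + L₂/(3EI) = 4.033/EI.
Compatibility: M_B·(L₁+L₂)/(3EI) = θ_0, giving M_B = 81.48 kN·m (hogging).
Span AB, ΣM about A with M_B applied at B: R_B^{AB}·5.6 = 162 + 81.48, so R_B^{AB} = 43.48 kN and R_A = 43.4 − 43.48 = -0.0831 kN.
Span BC, ΣM about C: R_B^{BC}·6.5 = 404.9 + 81.48, so R_B^{BC} = 74.83 kN and R_C = 159.2 − 74.83 = 84.42 kN.
R_B = 43.48 + 74.83 = 118.3 kN.

R_B = 118.3 kN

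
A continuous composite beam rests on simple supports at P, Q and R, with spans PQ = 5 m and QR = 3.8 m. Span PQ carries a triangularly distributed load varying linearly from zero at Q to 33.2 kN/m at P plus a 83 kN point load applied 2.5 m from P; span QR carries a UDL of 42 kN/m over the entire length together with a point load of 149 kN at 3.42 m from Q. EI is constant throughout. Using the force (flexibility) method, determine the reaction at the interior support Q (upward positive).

R_Q = 217.9 kN

Release continuity at Q by inserting a hinge; the redundant is the internal moment M_Q. The primary structure is two simply-supported spans PQ and QR.
Discontinuity in slope at Q on the released structure — sum the simple-span end rotations:
  span PQ: triangular load, peak 33.2: 7w₀L³/(360EI) = 80.69/EI
  span PQ: point load 83 at a = 2.5: Pab(L + a)/(6LEI) = 129.7/EI
  span QR: UDL 42: wL³/(24EI) = 96.03/EI
  span QR: point load 149 at a = 3.42: Pab(L + b)/(6LEI) = 35.5/EI
  relative rotation θ_0 = (210.4 + 131.5)/EI = 341.9/EI
A unit hogging moment at Q produces rotation L₁/(3EI) + L₂/(3EI) = 2.933/EI.
Slope continuity at Q: θ_0 = M_Q·2.933/EI, so M_Q = 341.9/2.933 = 116.6 kN·m (hogging).
Span PQ, ΣM about P with M_Q applied at Q: R_Q^{PQ}·5 = 345.8 + 116.6, so R_Q^{PQ} = 92.48 kN and R_P = 166 − 92.48 = 73.52 kN.
Span QR, ΣM about R: R_Q^{QR}·3.8 = 359.9 + 116.6, so R_Q^{QR} = 125.4 kN and R_R = 308.6 − 125.4 = 183.2 kN.
R_Q = 92.48 + 125.4 = 217.9 kN.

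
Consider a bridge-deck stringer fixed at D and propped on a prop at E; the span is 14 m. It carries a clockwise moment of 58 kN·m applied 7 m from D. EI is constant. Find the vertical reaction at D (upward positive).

R_D = -4.661 kN

Remove the prop at E; the released (primary) structure is a cantilever built in at D.
Primary-structure tip deflection at E by superposition:
  clockwise couple 58 at a = 7: M₀a(2L − a)/(2EI) = 4263/EI
Flexibility coefficient — unit upward force at E: δ_{EE} = L³/(3EI) = 914.7/EI.
Compatibility at E: δ_0 − R_E·δ_{EE} = 0, so R_E = 4263/914.7 = 4.661 kN.
Vertical equilibrium: R_D = ΣP − R_E = 0 − 4.661 = -4.661 kN.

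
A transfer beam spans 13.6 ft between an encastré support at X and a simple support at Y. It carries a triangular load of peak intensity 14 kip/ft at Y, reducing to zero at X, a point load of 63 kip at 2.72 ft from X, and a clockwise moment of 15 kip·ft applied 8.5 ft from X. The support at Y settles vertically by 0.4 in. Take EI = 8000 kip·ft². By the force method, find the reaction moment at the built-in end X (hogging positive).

Choose R_Y as the redundant. The primary structure is the cantilever fixed at X.
Downward deflection at the released point Y due to the loads:
  triangular load, peak 14 at the free end: 11w₀L⁴/(120EI) = 43903/EI
  point load 63 at a = 2.72: Pa²(3L − a)/(6EI) = 2958/EI
  clockwise couple 15 at a = 8.5: M₀a(2L − a)/(2EI) = 1192/EI
  δ_0 = 48053/EI
Tip deflection under a unit load at Y: L³/(3EI) = 838.5/EI.
With EI = 8000 kip·ft²: δ_0 = 6.0067 ft and δ_{YY} = 0.10481 ft/kip.
Compatibility — the beam at Y must follow the support down by 0.03333 ft: δ_0 − R_Y·δ_{YY} = 0.03333, so R_Y = (6.0067 − 0.03333)/0.10481 = 56.99 kip.
Moment equilibrium about X: M_X = Σ(load moments about X) − R_Y·L = 1050 − 56.99×13.6 = 274.4 kip·ft.

M_X = 274.4 kip·ft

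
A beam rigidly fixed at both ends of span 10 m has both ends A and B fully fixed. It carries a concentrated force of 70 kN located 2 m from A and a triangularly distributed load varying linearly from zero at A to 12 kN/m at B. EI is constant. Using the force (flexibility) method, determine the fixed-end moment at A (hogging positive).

Release both end moments; the primary structure is a simply-supported span AB with redundants M_A and M_B.
End rotations of the released simple span under the applied load (×1/EI):
  at A: point load 70 at a = 2: Pab(L + b)/(6LEI) = 336/EI
  at B: point load 70 at a = 2: Pab(L + a)/(6LEI) = 224/EI
  at A: triangular load, peak 12: 7w₀L³/(360EI) = 233.3/EI
  at B: triangular load, peak 12: w₀L³/(45EI) = 266.7/EI
  θ_A0 = 569.3/EI,  θ_B0 = 490.7/EI
Flexibility coefficients: a unit moment at one end gives L/(3EI) there and L/(6EI) at the far end, so f₁₁ = f₂₂ = 3.333/EI and f₁₂ = f₂₁ = 1.667/EI.
Compatibility — zero rotation at each built-in end:
  3.333 M_A + 1.667 M_B = 569.3
  1.667 M_A + 3.333 M_B = 490.7
Solving the pair gives M_A = 129.6 kN·m and M_B = 82.4 kN·m (hogging).

M_A = 129.6 kN·m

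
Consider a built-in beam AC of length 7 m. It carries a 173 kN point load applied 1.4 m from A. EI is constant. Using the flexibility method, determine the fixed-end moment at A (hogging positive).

M_A = 155 kN·m

Take the two fixed-end moments M_A, M_C as redundants; the released structure is the simple span AC.
End rotations of the released simple span under the applied load (×1/EI):
  at A: point load 173 at a = 1.4: Pab(L + b)/(6LEI) = 406.9/EI
  at C: point load 173 at a = 1.4: Pab(L + a)/(6LEI) = 271.3/EI
  θ_A0 = 406.9/EI,  θ_C0 = 271.3/EI
Flexibility coefficients: a unit moment at one end gives L/(3EI) there and L/(6EI) at the far end, so f₁₁ = f₂₂ = 2.333/EI and f₁₂ = f₂₁ = 1.167/EI.
Compatibility — zero rotation at each built-in end:
  2.333 M_A + 1.167 M_C = 406.9
  1.167 M_A + 2.333 M_C = 271.3
Solving the pair gives M_A = 155 kN·m and M_C = 38.75 kN·m (hogging).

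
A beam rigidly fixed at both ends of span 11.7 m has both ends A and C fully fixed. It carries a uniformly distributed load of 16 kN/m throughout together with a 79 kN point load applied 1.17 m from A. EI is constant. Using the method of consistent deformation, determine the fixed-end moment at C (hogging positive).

M_C = 190.8 kN·m

Release both end moments; the primary structure is a simply-supported span AC with redundants M_A and M_C.
On the primary (simply-supported) span, the end slopes from the loading are:
  at A: UDL 16: wL³/(24EI) = 1068/EI
  at C: UDL 16: wL³/(24EI) = 1068/EI
  at A: point load 79 at a = 1.17: Pab(L + b)/(6LEI) = 308.2/EI
  at C: point load 79 at a = 1.17: Pab(L + a)/(6LEI) = 178.4/EI
  θ_A0 = 1376/EI,  θ_C0 = 1246/EI
Flexibility coefficients: a unit moment at one end gives L/(3EI) there and L/(6EI) at the far end, so f₁₁ = f₂₂ = 3.9/EI and f₁₂ = f₂₁ = 1.95/EI.
Compatibility — zero rotation at each built-in end:
  3.9 M_A + 1.95 M_C = 1376
  1.95 M_A + 3.9 M_C = 1246
Solving the pair gives M_A = 257.4 kN·m and M_C = 190.8 kN·m (hogging).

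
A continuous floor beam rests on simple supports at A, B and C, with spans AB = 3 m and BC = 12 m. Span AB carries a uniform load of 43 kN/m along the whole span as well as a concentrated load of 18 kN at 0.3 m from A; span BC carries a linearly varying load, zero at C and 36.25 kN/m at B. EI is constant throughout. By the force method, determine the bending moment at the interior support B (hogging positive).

Insert a hinge at B; M_B is the redundant, and each span becomes simply supported.
End slopes at the hinge B, treating each span as simply supported:
  span AB: UDL 43: wL³/(24EI) = 48.38/EI
  span AB: point load 18 at a = 0.3: Pab(L + a)/(6LEI) = 2.673/EI
  span BC: triangular load, peak 36.25: w₀L³/(45EI) = 1392/EI
  relative rotation θ_0 = (51.05 + 1392)/EI = 1443/EI
A unit hogging moment at B produces rotation L₁/(3EI) + L₂/(3EI) = 5/EI.
Compatibility: M_B·(L₁+L₂)/(3EI) = θ_0, giving M_B = 288.6 kN·m (hogging).

M_B = 288.6 kN·m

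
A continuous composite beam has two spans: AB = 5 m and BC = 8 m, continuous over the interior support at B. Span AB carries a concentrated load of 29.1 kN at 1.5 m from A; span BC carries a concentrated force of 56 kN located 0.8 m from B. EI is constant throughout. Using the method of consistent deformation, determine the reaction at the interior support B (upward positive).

Take M_B as the redundant. Released structure: two simple spans AB and BC with a hinge at B.
Discontinuity in slope at B on the released structure — sum the simple-span end rotations:
  span AB: point load 29.1 at a = 1.5: Pab(L + a)/(6LEI) = 33.1/EI
  span BC: point load 56 at a = 0.8: Pab(L + b)/(6LEI) = 102.1/EI
  relative rotation θ_0 = (33.1 + 102.1)/EI = 135.2/EI
A unit hogging moment at B produces rotation L₁/(3EI) + L₂/(3EI) = 4.333/EI.
Slope continuity at B: θ_0 = M_B·4.333/EI, so M_B = 135.2/4.333 = 31.21 kN·m (hogging).
Span AB, ΣM about A with M_B applied at B: R_B^{AB}·5 = 43.65 + 31.21, so R_B^{AB} = 14.97 kN and R_A = 29.1 − 14.97 = 14.13 kN.
Span BC, ΣM about C: R_B^{BC}·8 = 403.2 + 31.21, so R_B^{BC} = 54.3 kN and R_C = 56 − 54.3 = 1.699 kN.
R_B = 14.97 + 54.3 = 69.27 kN.

R_B = 69.27 kN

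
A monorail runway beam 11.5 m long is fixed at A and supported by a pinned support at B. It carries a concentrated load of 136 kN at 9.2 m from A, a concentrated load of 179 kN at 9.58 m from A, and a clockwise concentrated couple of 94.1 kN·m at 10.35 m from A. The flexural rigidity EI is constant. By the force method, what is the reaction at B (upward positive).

R_B = 242.5 kN

Choose R_B as the redundant. The primary structure is the cantilever fixed at A.
Primary-structure tip deflection at B by superposition:
  point load 136 at a = 9.2: Pa²(3L − a)/(6EI) = 48538/EI
  point load 179 at a = 9.58: Pa²(3L − a)/(6EI) = 68231/EI
  clockwise couple 94.1 at a = 10.35: M₀a(2L − a)/(2EI) = 6160/EI
  δ_0 = 122929/EI
Tip deflection under a unit load at B: L³/(3EI) = 507/EI.
The prop prevents deflection at B: R_B = δ_0/δ_{BB} = 122929/507 = 242.5 kN.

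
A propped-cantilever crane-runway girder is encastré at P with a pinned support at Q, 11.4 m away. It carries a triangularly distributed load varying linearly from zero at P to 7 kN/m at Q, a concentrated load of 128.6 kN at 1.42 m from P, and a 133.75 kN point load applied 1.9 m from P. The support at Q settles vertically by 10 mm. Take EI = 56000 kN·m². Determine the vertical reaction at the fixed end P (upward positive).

Release the roller at Q. Primary structure: cantilever fixed at P.
Primary-structure tip deflection at Q by superposition:
  triangular load, peak 7 at the free end: 11w₀L⁴/(120EI) = 10837/EI
  point load 128.6 at a = 1.42: Pa²(3L − a)/(6EI) = 1417/EI
  point load 133.75 at a = 1.9: Pa²(3L − a)/(6EI) = 2599/EI
  δ_0 = 14853/EI
Tip deflection under a unit load at Q: L³/(3EI) = 493.8/EI.
With EI = 56000 kN·m²: δ_0 = 0.26524 m and δ_{QQ} = 0.008819 m/kN.
Compatibility — the beam at Q must follow the support down by 0.01 m: δ_0 − R_Q·δ_{QQ} = 0.01, so R_Q = (0.26524 − 0.01)/0.008819 = 28.94 kN.
Vertical equilibrium: R_P = ΣP − R_Q = 302.2 − 28.94 = 273.3 kN.

R_P = 273.3 kN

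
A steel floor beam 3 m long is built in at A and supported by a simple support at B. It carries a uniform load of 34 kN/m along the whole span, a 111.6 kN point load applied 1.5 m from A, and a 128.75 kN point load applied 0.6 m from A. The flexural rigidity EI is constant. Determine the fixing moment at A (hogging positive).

Take the reaction at B as the redundant and release it; the primary structure is a cantilever fixed at A.
Free-end deflection of the primary structure under the applied loading (downward +):
  UDL 34: wL⁴/(8EI) = 344.2/EI
  point load 111.6 at a = 1.5: Pa²(3L − a)/(6EI) = 313.9/EI
  point load 128.75 at a = 0.6: Pa²(3L − a)/(6EI) = 64.89/EI
  δ_0 = 723/EI
Flexibility coefficient — unit upward force at B: δ_{BB} = L³/(3EI) = 9/EI.
Compatibility at B: δ_0 − R_B·δ_{BB} = 0, so R_B = 723/9 = 80.33 kN.
Moment equilibrium about A: M_A = Σ(load moments about A) − R_B·L = 397.6 − 80.33×3 = 156.6 kN·m.

M_A = 156.6 kN·m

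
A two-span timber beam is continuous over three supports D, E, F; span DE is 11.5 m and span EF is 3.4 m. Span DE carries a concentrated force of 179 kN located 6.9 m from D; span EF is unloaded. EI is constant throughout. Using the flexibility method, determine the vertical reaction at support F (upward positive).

Insert a hinge at E; M_E is the redundant, and each span becomes simply supported.
End slopes at the hinge E, treating each span as simply supported:
  span DE: point load 179 at a = 6.9: Pab(L + a)/(6LEI) = 1515/EI
  relative rotation θ_0 = (1515 + 0)/EI = 1515/EI
A unit hogging moment at E produces rotation L₁/(3EI) + L₂/(3EI) = 4.967/EI.
Slope continuity at E: θ_0 = M_E·4.967/EI, so M_E = 1515/4.967 = 305 kN·m (hogging).
Span EF, ΣM about F: R_E^{EF}·3.4 = 0 + 305, so R_E^{EF} = 89.72 kN and R_F = 0 − 89.72 = -89.72 kN.

R_F = -89.72 kN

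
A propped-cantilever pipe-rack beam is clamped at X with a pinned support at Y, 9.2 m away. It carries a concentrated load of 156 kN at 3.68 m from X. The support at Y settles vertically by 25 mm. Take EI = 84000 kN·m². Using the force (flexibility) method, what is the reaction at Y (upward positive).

Take the reaction at Y as the redundant and release it; the primary structure is a cantilever fixed at X.
Primary-structure tip deflection at Y by superposition:
  point load 156 at a = 3.68: Pa²(3L − a)/(6EI) = 8422/EI
Tip deflection under a unit load at Y: L³/(3EI) = 259.6/EI.
With EI = 84000 kN·m²: δ_0 = 0.10027 m and δ_{YY} = 0.00309 m/kN.
Compatibility — the beam at Y must follow the support down by 0.025 m: δ_0 − R_Y·δ_{YY} = 0.025, so R_Y = (0.10027 − 0.025)/0.00309 = 24.36 kN.

R_Y = 24.36 kN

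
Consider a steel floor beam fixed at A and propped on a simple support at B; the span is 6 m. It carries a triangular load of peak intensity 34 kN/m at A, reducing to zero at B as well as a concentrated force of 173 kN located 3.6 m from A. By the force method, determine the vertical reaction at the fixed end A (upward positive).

R_A = 179.9 kN

Release the roller at B. Primary structure: cantilever fixed at A.
Primary-structure tip deflection at B by superposition:
  triangular load, peak 34 at the fixed end: w₀L⁴/(30EI) = 1469/EI
  point load 173 at a = 3.6: Pa²(3L − a)/(6EI) = 5381/EI
  δ_0 = 6850/EI
Tip deflection under a unit load at B: L³/(3EI) = 72/EI.
Compatibility at B: δ_0 − R_B·δ_{BB} = 0, so R_B = 6850/72 = 95.14 kN.
Vertical equilibrium: R_A = ΣP − R_B = 275 − 95.14 = 179.9 kN.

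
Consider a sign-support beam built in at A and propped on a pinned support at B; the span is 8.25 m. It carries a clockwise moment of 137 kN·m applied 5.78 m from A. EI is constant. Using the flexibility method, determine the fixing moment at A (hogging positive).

Take the reaction at B as the redundant and release it; the primary structure is a cantilever fixed at A.
Free-end deflection of the primary structure under the applied loading (downward +):
  clockwise couple 137 at a = 5.78: M₀a(2L − a)/(2EI) = 4244/EI
Flexibility coefficient — unit upward force at B: δ_{BB} = L³/(3EI) = 187.2/EI.
The prop prevents deflection at B: R_B = δ_0/δ_{BB} = 4244/187.2 = 22.68 kN.
Moment equilibrium about A: M_A = Σ(load moments about A) − R_B·L = 137 − 22.68×8.25 = -50.08 kN·m.

M_A = -50.08 kN·m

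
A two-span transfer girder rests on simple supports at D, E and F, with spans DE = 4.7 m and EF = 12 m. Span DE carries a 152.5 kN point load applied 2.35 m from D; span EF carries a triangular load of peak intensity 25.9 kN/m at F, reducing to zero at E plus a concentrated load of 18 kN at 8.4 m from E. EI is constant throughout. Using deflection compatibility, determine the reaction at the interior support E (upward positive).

R_E = 197.2 kN

Release continuity at E by inserting a hinge; the redundant is the internal moment M_E. The primary structure is two simply-supported spans DE and EF.
Rotations at E on the released spans (each span's end-slope, ×1/EI):
  span DE: point load 152.5 at a = 2.35: Pab(L + a)/(6LEI) = 210.5/EI
  span EF: triangular load, peak 25.9: 7w₀L³/(360EI) = 870.2/EI
  span EF: point load 18 at a = 8.4: Pab(L + b)/(6LEI) = 117.9/EI
  relative rotation θ_0 = (210.5 + 988.2)/EI = 1199/EI
A unit hogging moment at E produces rotation L₁/(3EI) + L₂/(3EI) = 5.567/EI.
Compatibility: M_E·(L₁+L₂)/(3EI) = θ_0, giving M_E = 215.3 kN·m (hogging).
Span DE, ΣM about D with M_E applied at E: R_E^{DE}·4.7 = 358.4 + 215.3, so R_E^{DE} = 122.1 kN and R_D = 152.5 − 122.1 = 30.43 kN.
Span EF, ΣM about F: R_E^{EF}·12 = 686.4 + 215.3, so R_E^{EF} = 75.14 kN and R_F = 173.4 − 75.14 = 98.26 kN.
R_E = 122.1 + 75.14 = 197.2 kN.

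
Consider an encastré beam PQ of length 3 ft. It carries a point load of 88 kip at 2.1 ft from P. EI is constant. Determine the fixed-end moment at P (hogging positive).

Take the two fixed-end moments M_P, M_Q as redundants; the released structure is the simple span PQ.
Simple-span end rotations at P and Q under the given loads:
  at P: point load 88 at a = 2.1: Pab(L + b)/(6LEI) = 36.04/EI
  at Q: point load 88 at a = 2.1: Pab(L + a)/(6LEI) = 47.12/EI
  θ_P0 = 36.04/EI,  θ_Q0 = 47.12/EI
Flexibility coefficients: a unit moment at one end gives L/(3EI) there and L/(6EI) at the far end, so f₁₁ = f₂₂ = 1/EI and f₁₂ = f₂₁ = 0.5/EI.
Compatibility — zero rotation at each built-in end:
  1 M_P + 0.5 M_Q = 36.04
  0.5 M_P + 1 M_Q = 47.12
Solving the pair gives M_P = 16.63 kip·ft and M_Q = 38.81 kip·ft (hogging).

M_P = 16.63 kip·ft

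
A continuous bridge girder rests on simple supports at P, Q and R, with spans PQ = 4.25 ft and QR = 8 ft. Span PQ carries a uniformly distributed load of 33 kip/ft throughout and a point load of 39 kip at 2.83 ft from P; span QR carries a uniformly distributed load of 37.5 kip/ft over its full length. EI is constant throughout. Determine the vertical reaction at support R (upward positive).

Insert a hinge at Q; M_Q is the redundant, and each span becomes simply supported.
Discontinuity in slope at Q on the released structure — sum the simple-span end rotations:
  span PQ: UDL 33: wL³/(24EI) = 105.6/EI
  span PQ: point load 39 at a = 2.83: Pab(L + a)/(6LEI) = 43.51/EI
  span QR: UDL 37.5: wL³/(24EI) = 800/EI
  relative rotation θ_0 = (149.1 + 800)/EI = 949.1/EI
A unit hogging moment at Q produces rotation L₁/(3EI) + L₂/(3EI) = 4.083/EI.
Compatibility: M_Q·(L₁+L₂)/(3EI) = θ_0, giving M_Q = 232.4 kip·ft (hogging).
Span QR, ΣM about R: R_Q^{QR}·8 = 1200 + 232.4, so R_Q^{QR} = 179.1 kip and R_R = 300 − 179.1 = 120.9 kip.

R_R = 120.9 kip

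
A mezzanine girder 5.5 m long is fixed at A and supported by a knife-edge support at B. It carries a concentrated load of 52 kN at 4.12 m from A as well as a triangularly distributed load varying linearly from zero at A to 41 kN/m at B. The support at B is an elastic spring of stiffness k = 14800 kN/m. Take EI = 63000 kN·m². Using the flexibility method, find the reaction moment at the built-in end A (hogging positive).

Release the roller at B. Primary structure: cantilever fixed at A.
Free-end deflection of the primary structure under the applied loading (downward +):
  point load 52 at a = 4.12: Pa²(3L − a)/(6EI) = 1821/EI
  triangular load, peak 41 at the free end: 11w₀L⁴/(120EI) = 3439/EI
  δ_0 = 5260/EI
Flexibility coefficient — unit upward force at B: δ_{BB} = L³/(3EI) = 55.46/EI.
With EI = 63000 kN·m²: δ_0 = 0.083498 m and δ_{BB} = 0.00088 m/kN.
Compatibility — the spring shortens by R_B/k under the reaction it provides: δ_0 − R_B·δ_{BB} = R_B/k. With 1/k = 0.000068 m/kN, R_B = δ_0 / (δ_{BB} + 1/k) = 0.083498 / (0.00088 + 0.000068) = 88.09 kN.
Moment equilibrium about A: M_A = Σ(load moments about A) − R_B·L = 627.7 − 88.09×5.5 = 143.2 kN·m.

M_A = 143.2 kN·m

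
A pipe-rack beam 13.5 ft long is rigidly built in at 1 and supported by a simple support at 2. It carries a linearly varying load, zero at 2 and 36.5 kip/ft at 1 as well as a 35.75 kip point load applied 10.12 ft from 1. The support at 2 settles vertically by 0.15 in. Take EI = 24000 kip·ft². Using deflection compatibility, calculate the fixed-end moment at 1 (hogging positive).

M_1 = 505 kip·ft

Take the reaction at 2 as the redundant and release it; the primary structure is a cantilever fixed at 1.
Deflection at 2 on the released cantilever, summing each load's contribution:
  triangular load, peak 36.5 at the fixed end: w₀L⁴/(30EI) = 40412/EI
  point load 35.75 at a = 10.12: Pa²(3L − a)/(6EI) = 18538/EI
  δ_0 = 58950/EI
Tip deflection under a unit load at 2: L³/(3EI) = 820.1/EI.
With EI = 24000 kip·ft²: δ_0 = 2.4563 ft and δ_{22} = 0.034172 ft/kip.
Compatibility — the beam at 2 must follow the support down by 0.0125 ft: δ_0 − R_2·δ_{22} = 0.0125, so R_2 = (2.4563 − 0.0125)/0.034172 = 71.51 kip.
Moment equilibrium about 1: M_1 = Σ(load moments about 1) − R_2·L = 1470 − 71.51×13.5 = 505 kip·ft.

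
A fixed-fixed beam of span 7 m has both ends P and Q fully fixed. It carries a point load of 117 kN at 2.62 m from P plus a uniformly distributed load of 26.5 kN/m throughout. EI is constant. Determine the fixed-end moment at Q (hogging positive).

M_Q = 180 kN·m

Take the two fixed-end moments M_P, M_Q as redundants; the released structure is the simple span PQ.
On the primary (simply-supported) span, the end slopes from the loading are:
  at P: point load 117 at a = 2.62: Pab(L + b)/(6LEI) = 363.8/EI
  at Q: point load 117 at a = 2.62: Pab(L + a)/(6LEI) = 307.5/EI
  at P: UDL 26.5: wL³/(24EI) = 378.7/EI
  at Q: UDL 26.5: wL³/(24EI) = 378.7/EI
  θ_P0 = 742.5/EI,  θ_Q0 = 686.3/EI
Flexibility coefficients: a unit moment at one end gives L/(3EI) there and L/(6EI) at the far end, so f₁₁ = f₂₂ = 2.333/EI and f₁₂ = f₂₁ = 1.167/EI.
Compatibility — zero rotation at each built-in end:
  2.333 M_P + 1.167 M_Q = 742.5
  1.167 M_P + 2.333 M_Q = 686.3
Solving the pair gives M_P = 228.2 kN·m and M_Q = 180 kN·m (hogging).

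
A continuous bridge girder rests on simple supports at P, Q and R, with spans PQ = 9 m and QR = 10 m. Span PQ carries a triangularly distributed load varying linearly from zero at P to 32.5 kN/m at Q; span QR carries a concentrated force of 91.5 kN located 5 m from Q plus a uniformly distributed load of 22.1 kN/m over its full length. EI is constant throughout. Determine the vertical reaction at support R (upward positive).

R_R = 124.4 kN

Release continuity at Q by inserting a hinge; the redundant is the internal moment M_Q. The primary structure is two simply-supported spans PQ and QR.
Discontinuity in slope at Q on the released structure — sum the simple-span end rotations:
  span PQ: triangular load, peak 32.5: w₀L³/(45EI) = 526.5/EI
  span QR: point load 91.5 at a = 5: Pab(L + b)/(6LEI) = 571.9/EI
  span QR: UDL 22.1: wL³/(24EI) = 920.8/EI
  relative rotation θ_0 = (526.5 + 1493)/EI = 2019/EI
A unit hogging moment at Q produces rotation L₁/(3EI) + L₂/(3EI) = 6.333/EI.
Slope continuity at Q: θ_0 = M_Q·6.333/EI, so M_Q = 2019/6.333 = 318.8 kN·m (hogging).
Span QR, ΣM about R: R_Q^{QR}·10 = 1562 + 318.8, so R_Q^{QR} = 188.1 kN and R_R = 312.5 − 188.1 = 124.4 kN.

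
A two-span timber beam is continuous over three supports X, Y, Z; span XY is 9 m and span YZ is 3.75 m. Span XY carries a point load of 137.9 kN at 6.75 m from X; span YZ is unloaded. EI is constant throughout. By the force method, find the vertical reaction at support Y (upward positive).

R_Y = 157.7 kN

Release continuity at Y by inserting a hinge; the redundant is the internal moment M_Y. The primary structure is two simply-supported spans XY and YZ.
End slopes at the hinge Y, treating each span as simply supported:
  span XY: point load 137.9 at a = 6.75: Pab(L + a)/(6LEI) = 610.9/EI
  relative rotation θ_0 = (610.9 + 0)/EI = 610.9/EI
A unit hogging moment at Y produces rotation L₁/(3EI) + L₂/(3EI) = 4.25/EI.
Compatibility: M_Y·(L₁+L₂)/(3EI) = θ_0, giving M_Y = 143.7 kN·m (hogging).
Span XY, ΣM about X with M_Y applied at Y: R_Y^{XY}·9 = 930.8 + 143.7, so R_Y^{XY} = 119.4 kN and R_X = 137.9 − 119.4 = 18.5 kN.
Span YZ, ΣM about Z: R_Y^{YZ}·3.75 = 0 + 143.7, so R_Y^{YZ} = 38.33 kN and R_Z = 0 − 38.33 = -38.33 kN.
R_Y = 119.4 + 38.33 = 157.7 kN.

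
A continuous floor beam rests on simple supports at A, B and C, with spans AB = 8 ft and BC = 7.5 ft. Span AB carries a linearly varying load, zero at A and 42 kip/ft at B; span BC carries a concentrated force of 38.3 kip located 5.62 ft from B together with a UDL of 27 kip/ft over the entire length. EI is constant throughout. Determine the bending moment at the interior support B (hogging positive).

Release continuity at B by inserting a hinge; the redundant is the internal moment M_B. The primary structure is two simply-supported spans AB and BC.
End slopes at the hinge B, treating each span as simply supported:
  span AB: triangular load, peak 42: w₀L³/(45EI) = 477.9/EI
  span BC: point load 38.3 at a = 5.62: Pab(L + b)/(6LEI) = 84.35/EI
  span BC: UDL 27: wL³/(24EI) = 474.6/EI
  relative rotation θ_0 = (477.9 + 559)/EI = 1037/EI
A unit hogging moment at B produces rotation L₁/(3EI) + L₂/(3EI) = 5.167/EI.
Slope continuity at B: θ_0 = M_B·5.167/EI, so M_B = 1037/5.167 = 200.7 kip·ft (hogging).

M_B = 200.7 kip·ft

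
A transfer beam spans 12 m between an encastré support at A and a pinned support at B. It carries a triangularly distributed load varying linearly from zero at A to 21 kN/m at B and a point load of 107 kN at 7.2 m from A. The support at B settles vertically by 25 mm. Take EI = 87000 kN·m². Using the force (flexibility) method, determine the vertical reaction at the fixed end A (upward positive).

Choose R_B as the redundant. The primary structure is the cantilever fixed at A.
Deflection at B on the released cantilever, summing each load's contribution:
  triangular load, peak 21 at the free end: 11w₀L⁴/(120EI) = 39917/EI
  point load 107 at a = 7.2: Pa²(3L − a)/(6EI) = 26625/EI
  δ_0 = 66542/EI
Tip deflection under a unit load at B: L³/(3EI) = 576/EI.
With EI = 87000 kN·m²: δ_0 = 0.76485 m and δ_{BB} = 0.006621 m/kN.
Compatibility — the beam at B must follow the support down by 0.025 m: δ_0 − R_B·δ_{BB} = 0.025, so R_B = (0.76485 − 0.025)/0.006621 = 111.7 kN.
Vertical equilibrium: R_A = ΣP − R_B = 233 − 111.7 = 121.3 kN.

R_A = 121.3 kN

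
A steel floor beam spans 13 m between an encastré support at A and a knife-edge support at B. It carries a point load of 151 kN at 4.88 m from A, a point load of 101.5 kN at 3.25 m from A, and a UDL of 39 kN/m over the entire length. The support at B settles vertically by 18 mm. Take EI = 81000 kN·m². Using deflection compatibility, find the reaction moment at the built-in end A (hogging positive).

Remove the prop at B; the released (primary) structure is a cantilever built in at A.
Free-end deflection of the primary structure under the applied loading (downward +):
  point load 151 at a = 4.88: Pa²(3L − a)/(6EI) = 20449/EI
  point load 101.5 at a = 3.25: Pa²(3L − a)/(6EI) = 6388/EI
  UDL 39: wL⁴/(8EI) = 139235/EI
  δ_0 = 166072/EI
Flexibility coefficient — unit upward force at B: δ_{BB} = L³/(3EI) = 732.3/EI.
With EI = 81000 kN·m²: δ_0 = 2.0503 m and δ_{BB} = 0.009041 m/kN.
Compatibility — the beam at B must follow the support down by 0.018 m: δ_0 − R_B·δ_{BB} = 0.018, so R_B = (2.0503 − 0.018)/0.009041 = 224.8 kN.
Moment equilibrium about A: M_A = Σ(load moments about A) − R_B·L = 4362 − 224.8×13 = 1440 kN·m.

M_A = 1440 kN·m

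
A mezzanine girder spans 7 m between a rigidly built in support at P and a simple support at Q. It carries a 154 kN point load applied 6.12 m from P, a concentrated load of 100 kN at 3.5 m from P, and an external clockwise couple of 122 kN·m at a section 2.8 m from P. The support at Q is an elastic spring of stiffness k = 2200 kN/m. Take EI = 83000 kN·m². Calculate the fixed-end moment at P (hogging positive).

M_P = 503.4 kN·m

Release the roller at Q. Primary structure: cantilever fixed at P.
Deflection at Q on the released cantilever, summing each load's contribution:
  point load 154 at a = 6.12: Pa²(3L − a)/(6EI) = 14305/EI
  point load 100 at a = 3.5: Pa²(3L − a)/(6EI) = 3573/EI
  clockwise couple 122 at a = 2.8: M₀a(2L − a)/(2EI) = 1913/EI
  δ_0 = 19790/EI
Tip deflection under a unit load at Q: L³/(3EI) = 114.3/EI.
With EI = 83000 kN·m²: δ_0 = 0.23844 m and δ_{QQ} = 0.001378 m/kN.
Compatibility — the spring shortens by R_Q/k under the reaction it provides: δ_0 − R_Q·δ_{QQ} = R_Q/k. With 1/k = 0.000455 m/kN, R_Q = δ_0 / (δ_{QQ} + 1/k) = 0.23844 / (0.001378 + 0.000455) = 130.1 kN.
Moment equilibrium about P: M_P = Σ(load moments about P) − R_Q·L = 1414 − 130.1×7 = 503.4 kN·m.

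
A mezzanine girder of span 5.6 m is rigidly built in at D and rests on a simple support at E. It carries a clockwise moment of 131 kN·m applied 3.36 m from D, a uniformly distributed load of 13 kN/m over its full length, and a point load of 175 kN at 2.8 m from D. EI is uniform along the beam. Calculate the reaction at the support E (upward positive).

Remove the prop at E; the released (primary) structure is a cantilever built in at D.
Primary-structure tip deflection at E by superposition:
  clockwise couple 131 at a = 3.36: M₀a(2L − a)/(2EI) = 1725/EI
  UDL 13: wL⁴/(8EI) = 1598/EI
  point load 175 at a = 2.8: Pa²(3L − a)/(6EI) = 3201/EI
  δ_0 = 6525/EI
Flexibility coefficient — unit upward force at E: δ_{EE} = L³/(3EI) = 58.54/EI.
The prop prevents deflection at E: R_E = δ_0/δ_{EE} = 6525/58.54 = 111.5 kN.

R_E = 111.5 kN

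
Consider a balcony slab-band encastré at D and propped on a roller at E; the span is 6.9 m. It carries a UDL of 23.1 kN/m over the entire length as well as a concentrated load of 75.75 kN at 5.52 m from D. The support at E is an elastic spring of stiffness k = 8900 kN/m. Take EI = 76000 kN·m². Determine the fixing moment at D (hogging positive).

Release the roller at E. Primary structure: cantilever fixed at D.
Primary-structure tip deflection at E by superposition:
  UDL 23.1: wL⁴/(8EI) = 6545/EI
  point load 75.75 at a = 5.52: Pa²(3L − a)/(6EI) = 5840/EI
  δ_0 = 12385/EI
Tip deflection under a unit load at E: L³/(3EI) = 109.5/EI.
With EI = 76000 kN·m²: δ_0 = 0.16296 m and δ_{EE} = 0.001441 m/kN.
Compatibility — the spring shortens by R_E/k under the reaction it provides: δ_0 − R_E·δ_{EE} = R_E/k. With 1/k = 0.000112 m/kN, R_E = δ_0 / (δ_{EE} + 1/k) = 0.16296 / (0.001441 + 0.000112) = 104.9 kN.
Moment equilibrium about D: M_D = Σ(load moments about D) − R_E·L = 968 − 104.9×6.9 = 244.1 kN·m.

M_D = 244.1 kN·m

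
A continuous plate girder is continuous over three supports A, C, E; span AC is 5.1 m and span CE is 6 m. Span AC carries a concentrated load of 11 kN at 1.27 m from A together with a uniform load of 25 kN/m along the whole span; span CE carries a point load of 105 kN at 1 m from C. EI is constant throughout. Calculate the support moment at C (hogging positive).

M_C = 83.71 kN·m

Insert a hinge at C; M_C is the redundant, and each span becomes simply supported.
Rotations at C on the released spans (each span's end-slope, ×1/EI):
  span AC: point load 11 at a = 1.27: Pab(L + a)/(6LEI) = 11.14/EI
  span AC: UDL 25: wL³/(24EI) = 138.2/EI
  span CE: point load 105 at a = 1: Pab(L + b)/(6LEI) = 160.4/EI
  relative rotation θ_0 = (149.3 + 160.4)/EI = 309.7/EI
A unit hogging moment at C produces rotation L₁/(3EI) + L₂/(3EI) = 3.7/EI.
Slope continuity at C: θ_0 = M_C·3.7/EI, so M_C = 309.7/3.7 = 83.71 kN·m (hogging).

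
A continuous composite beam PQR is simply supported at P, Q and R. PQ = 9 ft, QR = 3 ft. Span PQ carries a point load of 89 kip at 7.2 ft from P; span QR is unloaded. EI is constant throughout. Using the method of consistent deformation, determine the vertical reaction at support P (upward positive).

R_P = 8.188 kip

Take M_Q as the redundant. Released structure: two simple spans PQ and QR with a hinge at Q.
Rotations at Q on the released spans (each span's end-slope, ×1/EI):
  span PQ: point load 89 at a = 7.2: Pab(L + a)/(6LEI) = 346/EI
  relative rotation θ_0 = (346 + 0)/EI = 346/EI
A unit hogging moment at Q produces rotation L₁/(3EI) + L₂/(3EI) = 4/EI.
Compatibility: M_Q·(L₁+L₂)/(3EI) = θ_0, giving M_Q = 86.51 kip·ft (hogging).
Span PQ, ΣM about P with M_Q applied at Q: R_Q^{PQ}·9 = 640.8 + 86.51, so R_Q^{PQ} = 80.81 kip and R_P = 89 − 80.81 = 8.188 kip.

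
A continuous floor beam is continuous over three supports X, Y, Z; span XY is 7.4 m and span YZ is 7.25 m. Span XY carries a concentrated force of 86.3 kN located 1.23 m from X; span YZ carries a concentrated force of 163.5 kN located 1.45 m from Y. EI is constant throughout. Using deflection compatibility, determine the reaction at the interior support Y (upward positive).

Insert a hinge at Y; M_Y is the redundant, and each span becomes simply supported.
Discontinuity in slope at Y on the released structure — sum the simple-span end rotations:
  span XY: point load 86.3 at a = 1.23: Pab(L + a)/(6LEI) = 127.3/EI
  span YZ: point load 163.5 at a = 1.45: Pab(L + b)/(6LEI) = 412.5/EI
  relative rotation θ_0 = (127.3 + 412.5)/EI = 539.8/EI
A unit hogging moment at Y produces rotation L₁/(3EI) + L₂/(3EI) = 4.883/EI.
Slope continuity at Y: θ_0 = M_Y·4.883/EI, so M_Y = 539.8/4.883 = 110.5 kN·m (hogging).
Span XY, ΣM about X with M_Y applied at Y: R_Y^{XY}·7.4 = 106.1 + 110.5, so R_Y^{XY} = 29.28 kN and R_X = 86.3 − 29.28 = 57.02 kN.
Span YZ, ΣM about Z: R_Y^{YZ}·7.25 = 948.3 + 110.5, so R_Y^{YZ} = 146 kN and R_Z = 163.5 − 146 = 17.45 kN.
R_Y = 29.28 + 146 = 175.3 kN.

R_Y = 175.3 kN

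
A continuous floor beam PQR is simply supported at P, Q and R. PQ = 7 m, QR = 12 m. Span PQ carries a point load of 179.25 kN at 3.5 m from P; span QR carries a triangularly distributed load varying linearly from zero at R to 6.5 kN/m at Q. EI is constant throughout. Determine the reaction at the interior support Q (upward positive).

R_Q = 144.1 kN

Take M_Q as the redundant. Released structure: two simple spans PQ and QR with a hinge at Q.
End slopes at the hinge Q, treating each span as simply supported:
  span PQ: point load 179.25 at a = 3.5: Pab(L + a)/(6LEI) = 549/EI
  span QR: triangular load, peak 6.5: w₀L³/(45EI) = 249.6/EI
  relative rotation θ_0 = (549 + 249.6)/EI = 798.6/EI
A unit hogging moment at Q produces rotation L₁/(3EI) + L₂/(3EI) = 6.333/EI.
Slope continuity at Q: θ_0 = M_Q·6.333/EI, so M_Q = 798.6/6.333 = 126.1 kN·m (hogging).
Span PQ, ΣM about P with M_Q applied at Q: R_Q^{PQ}·7 = 627.4 + 126.1, so R_Q^{PQ} = 107.6 kN and R_P = 179.2 − 107.6 = 71.61 kN.
Span QR, ΣM about R: R_Q^{QR}·12 = 312 + 126.1, so R_Q^{QR} = 36.51 kN and R_R = 39 − 36.51 = 2.493 kN.
R_Q = 107.6 + 36.51 = 144.1 kN.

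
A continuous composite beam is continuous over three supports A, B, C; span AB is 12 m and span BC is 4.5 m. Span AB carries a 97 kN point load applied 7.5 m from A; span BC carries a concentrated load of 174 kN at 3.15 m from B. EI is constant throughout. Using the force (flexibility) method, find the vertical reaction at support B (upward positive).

Insert a hinge at B; M_B is the redundant, and each span becomes simply supported.
Discontinuity in slope at B on the released structure — sum the simple-span end rotations:
  span AB: point load 97 at a = 7.5: Pab(L + a)/(6LEI) = 886.6/EI
  span BC: point load 174 at a = 3.15: Pab(L + b)/(6LEI) = 160.3/EI
  relative rotation θ_0 = (886.6 + 160.3)/EI = 1047/EI
A unit hogging moment at B produces rotation L₁/(3EI) + L₂/(3EI) = 5.5/EI.
Slope continuity at B: θ_0 = M_B·5.5/EI, so M_B = 1047/5.5 = 190.4 kN·m (hogging).
Span AB, ΣM about A with M_B applied at B: R_B^{AB}·12 = 727.5 + 190.4, so R_B^{AB} = 76.49 kN and R_A = 97 − 76.49 = 20.51 kN.
Span BC, ΣM about C: R_B^{BC}·4.5 = 234.9 + 190.4, so R_B^{BC} = 94.5 kN and R_C = 174 − 94.5 = 79.5 kN.
R_B = 76.49 + 94.5 = 171 kN.

R_B = 171 kN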